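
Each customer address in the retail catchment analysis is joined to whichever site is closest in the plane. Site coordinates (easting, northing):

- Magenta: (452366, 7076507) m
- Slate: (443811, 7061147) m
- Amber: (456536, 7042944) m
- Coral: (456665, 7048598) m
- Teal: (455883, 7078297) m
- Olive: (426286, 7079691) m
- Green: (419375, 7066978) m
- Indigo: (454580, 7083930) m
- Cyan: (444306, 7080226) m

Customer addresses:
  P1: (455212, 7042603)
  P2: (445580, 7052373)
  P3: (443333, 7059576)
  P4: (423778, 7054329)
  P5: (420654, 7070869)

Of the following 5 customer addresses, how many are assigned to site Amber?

1

P1 → Amber
P2 → Slate
P3 → Slate
P4 → Green
P5 → Green
1 of the 5 goes to Amber.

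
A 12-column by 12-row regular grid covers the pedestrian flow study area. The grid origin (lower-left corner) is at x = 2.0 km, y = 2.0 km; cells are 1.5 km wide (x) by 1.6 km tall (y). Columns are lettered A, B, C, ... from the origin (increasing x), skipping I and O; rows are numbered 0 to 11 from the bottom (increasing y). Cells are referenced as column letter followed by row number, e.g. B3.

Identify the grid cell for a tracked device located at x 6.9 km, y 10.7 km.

Column index: ⌊(6.9 − 2.0) / 1.5⌋ = ⌊3.267⌋ = 3 → column D
Row offset from origin: ⌊(10.7 − 2.0) / 1.6⌋ = ⌊5.437⌋ = 5 → row 5

D5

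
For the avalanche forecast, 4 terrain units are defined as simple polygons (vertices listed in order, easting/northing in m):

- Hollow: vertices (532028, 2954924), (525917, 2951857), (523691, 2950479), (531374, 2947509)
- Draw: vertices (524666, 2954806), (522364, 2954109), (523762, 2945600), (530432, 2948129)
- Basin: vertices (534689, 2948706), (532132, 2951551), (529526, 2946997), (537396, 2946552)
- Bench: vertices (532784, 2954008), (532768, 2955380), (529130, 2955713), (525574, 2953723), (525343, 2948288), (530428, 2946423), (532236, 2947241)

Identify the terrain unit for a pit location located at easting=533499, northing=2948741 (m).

Basin

Cast a ray rightward from (533499, 2948741). For each polygon, the edges (by vertex number in listed order) whose endpoints lie on opposite sides of northing = 2948741, where each meets that height, and whether that is right or left of the point:
Hollow: 3–4 at easting≈528187.0 (left), 4–1 at easting≈531482.7 (left) → 0 crossings.
Draw: 2–3 at easting≈523245.9 (left), 4–1 at easting≈529903.5 (left) → 0 crossings.
Basin: 1–2 at easting≈534657.5 (right), 2–3 at easting≈530524.0 (left) → 1 crossing.
Bench: 4–5 at easting≈525362.3 (left), 7–1 at easting≈532357.5 (left) → 0 crossings.
Only Basin has an odd count, so the point is inside Basin.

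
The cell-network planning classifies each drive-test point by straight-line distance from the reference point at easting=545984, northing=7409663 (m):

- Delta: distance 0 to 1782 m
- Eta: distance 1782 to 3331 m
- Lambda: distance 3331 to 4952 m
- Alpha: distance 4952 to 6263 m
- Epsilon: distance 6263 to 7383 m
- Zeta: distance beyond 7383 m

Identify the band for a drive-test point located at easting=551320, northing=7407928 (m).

Distance = √((551320−545984)² + (7407928−7409663)²) = √(28472896.000 + 3010225.000) = 5610.982 m.
4952 ≤ 5610.982 < 6263 → Alpha.

Alpha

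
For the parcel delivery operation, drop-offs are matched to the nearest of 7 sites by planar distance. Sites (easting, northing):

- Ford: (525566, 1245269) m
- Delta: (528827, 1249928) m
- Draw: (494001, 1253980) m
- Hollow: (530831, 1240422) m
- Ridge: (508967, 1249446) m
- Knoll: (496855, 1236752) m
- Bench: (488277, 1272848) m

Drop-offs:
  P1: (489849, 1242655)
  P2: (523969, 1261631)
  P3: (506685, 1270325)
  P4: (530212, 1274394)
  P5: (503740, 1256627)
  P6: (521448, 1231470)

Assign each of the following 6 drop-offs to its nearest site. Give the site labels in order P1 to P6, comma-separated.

Knoll, Delta, Bench, Delta, Ridge, Hollow

P1 → Knoll (d²=83929445.00)
P2 → Delta (d²=160560373.00)
P3 → Bench (d²=345219993.00)
P4 → Delta (d²=600503381.00)
P5 → Ridge (d²=78888290.00)
P6 → Hollow (d²=168178993.00)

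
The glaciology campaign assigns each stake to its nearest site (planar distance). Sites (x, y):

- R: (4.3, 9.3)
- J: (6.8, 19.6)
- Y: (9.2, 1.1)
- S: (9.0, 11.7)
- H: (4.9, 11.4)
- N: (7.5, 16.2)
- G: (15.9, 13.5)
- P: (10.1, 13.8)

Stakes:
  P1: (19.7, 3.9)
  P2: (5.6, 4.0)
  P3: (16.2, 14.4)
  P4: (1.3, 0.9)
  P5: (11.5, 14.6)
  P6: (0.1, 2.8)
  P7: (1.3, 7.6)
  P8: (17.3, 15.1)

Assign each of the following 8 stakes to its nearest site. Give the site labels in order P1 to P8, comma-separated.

G, Y, G, Y, P, R, R, G

P1 → G (d²=106.60)
P2 → Y (d²=21.37)
P3 → G (d²=0.90)
P4 → Y (d²=62.45)
P5 → P (d²=2.60)
P6 → R (d²=59.89)
P7 → R (d²=11.89)
P8 → G (d²=4.52)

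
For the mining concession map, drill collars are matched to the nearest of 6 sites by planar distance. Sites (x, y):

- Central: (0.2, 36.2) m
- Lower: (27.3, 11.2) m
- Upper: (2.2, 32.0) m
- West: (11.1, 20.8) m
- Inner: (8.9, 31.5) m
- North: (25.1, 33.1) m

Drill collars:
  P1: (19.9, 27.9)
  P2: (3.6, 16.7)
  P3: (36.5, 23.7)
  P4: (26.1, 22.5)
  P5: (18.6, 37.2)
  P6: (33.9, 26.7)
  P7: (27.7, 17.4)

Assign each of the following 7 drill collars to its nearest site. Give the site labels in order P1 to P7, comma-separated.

North, West, North, North, North, North, Lower

P1 → North (d²=54.08)
P2 → West (d²=73.06)
P3 → North (d²=218.32)
P4 → North (d²=113.36)
P5 → North (d²=59.06)
P6 → North (d²=118.40)
P7 → Lower (d²=38.60)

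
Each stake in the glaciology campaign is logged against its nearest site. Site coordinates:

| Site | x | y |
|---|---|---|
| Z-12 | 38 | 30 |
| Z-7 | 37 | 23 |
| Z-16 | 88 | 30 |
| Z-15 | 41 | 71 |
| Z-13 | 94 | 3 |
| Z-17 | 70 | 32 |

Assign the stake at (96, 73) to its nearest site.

Squared distances to each site:
Z-12: 5213.000; Z-7: 5981.000; Z-16: 1913.000; Z-15: 3029.000; Z-13: 4904.000; Z-17: 2357.000.
Minimum at Z-16.

Z-16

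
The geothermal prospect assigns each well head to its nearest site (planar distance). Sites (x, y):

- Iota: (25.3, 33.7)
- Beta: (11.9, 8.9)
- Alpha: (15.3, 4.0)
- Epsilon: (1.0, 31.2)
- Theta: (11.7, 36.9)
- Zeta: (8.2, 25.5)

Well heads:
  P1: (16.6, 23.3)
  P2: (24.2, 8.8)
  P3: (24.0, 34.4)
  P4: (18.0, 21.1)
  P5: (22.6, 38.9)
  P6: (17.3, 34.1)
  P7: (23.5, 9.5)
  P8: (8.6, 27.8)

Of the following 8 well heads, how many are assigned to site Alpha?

P1 → Zeta
P2 → Alpha
P3 → Iota
P4 → Zeta
P5 → Iota
P6 → Theta
P7 → Alpha
P8 → Zeta
2 of the 8 go to Alpha.

2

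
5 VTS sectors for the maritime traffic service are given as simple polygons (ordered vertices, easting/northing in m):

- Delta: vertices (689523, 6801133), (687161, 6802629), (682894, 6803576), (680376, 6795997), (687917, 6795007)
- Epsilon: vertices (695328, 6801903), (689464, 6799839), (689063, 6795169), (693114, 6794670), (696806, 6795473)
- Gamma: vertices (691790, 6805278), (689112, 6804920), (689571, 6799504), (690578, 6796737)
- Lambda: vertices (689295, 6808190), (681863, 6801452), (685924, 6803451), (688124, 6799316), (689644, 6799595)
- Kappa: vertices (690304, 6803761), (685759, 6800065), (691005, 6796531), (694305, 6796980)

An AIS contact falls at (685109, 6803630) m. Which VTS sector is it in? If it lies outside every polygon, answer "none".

Lambda

Cast a ray rightward from (685109, 6803630). For each polygon, the edges (by vertex number in listed order) whose endpoints lie on opposite sides of northing = 6803630, where each meets that height, and whether that is right or left of the point:
Delta: no edge straddles that height → 0 crossings.
Epsilon: no edge straddles that height → 0 crossings.
Gamma: 2–3 at easting≈689221.3 (right), 4–1 at easting≈691556.1 (right) → 2 crossings.
Lambda: 1–2 at easting≈684265.3 (left), 5–1 at easting≈689480.2 (right) → 1 crossing.
Kappa: 1–2 at easting≈690142.9 (right), 4–1 at easting≈690381.3 (right) → 2 crossings.
Only Lambda has an odd count, so the point is inside Lambda.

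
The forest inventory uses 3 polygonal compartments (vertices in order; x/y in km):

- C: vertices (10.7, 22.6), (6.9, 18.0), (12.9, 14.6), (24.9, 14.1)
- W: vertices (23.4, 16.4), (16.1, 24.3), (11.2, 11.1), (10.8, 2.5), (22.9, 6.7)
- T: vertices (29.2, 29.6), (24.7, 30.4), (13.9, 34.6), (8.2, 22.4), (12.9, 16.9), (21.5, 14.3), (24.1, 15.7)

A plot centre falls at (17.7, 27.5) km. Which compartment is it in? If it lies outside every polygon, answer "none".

T

Cast a ray rightward from (17.7, 27.5). For each polygon, the edges (by vertex number in listed order) whose endpoints lie on opposite sides of y = 27.5, where each meets that height, and whether that is right or left of the point:
C: no edge straddles that height → 0 crossings.
W: no edge straddles that height → 0 crossings.
T: 3–4 at x≈10.58 (left), 7–1 at x≈28.43 (right) → 1 crossing.
Only T has an odd count, so the point is inside T.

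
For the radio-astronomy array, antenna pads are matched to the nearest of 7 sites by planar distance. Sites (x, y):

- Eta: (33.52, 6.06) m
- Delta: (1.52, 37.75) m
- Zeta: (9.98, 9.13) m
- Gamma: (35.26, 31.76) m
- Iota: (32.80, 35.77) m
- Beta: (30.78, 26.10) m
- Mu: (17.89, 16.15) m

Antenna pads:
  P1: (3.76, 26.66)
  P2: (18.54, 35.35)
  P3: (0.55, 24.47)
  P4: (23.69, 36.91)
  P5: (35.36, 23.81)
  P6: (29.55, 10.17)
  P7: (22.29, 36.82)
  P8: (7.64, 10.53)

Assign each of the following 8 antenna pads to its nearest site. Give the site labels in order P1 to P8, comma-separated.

P1 → Delta (d²=128.01)
P2 → Iota (d²=203.52)
P3 → Delta (d²=177.30)
P4 → Iota (d²=84.29)
P5 → Beta (d²=26.22)
P6 → Eta (d²=32.65)
P7 → Iota (d²=111.56)
P8 → Zeta (d²=7.44)

Delta, Iota, Delta, Iota, Beta, Eta, Iota, Zeta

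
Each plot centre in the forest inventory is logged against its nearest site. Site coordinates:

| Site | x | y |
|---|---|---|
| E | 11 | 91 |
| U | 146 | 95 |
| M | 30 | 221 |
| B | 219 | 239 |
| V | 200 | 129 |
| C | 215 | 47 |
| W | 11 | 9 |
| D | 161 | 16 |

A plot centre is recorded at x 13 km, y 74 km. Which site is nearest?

Squared distances to each site:
E: 293.000; U: 18130.000; M: 21898.000; B: 69661.000; V: 37994.000; C: 41533.000; W: 4229.000; D: 25268.000.
Minimum at E.

E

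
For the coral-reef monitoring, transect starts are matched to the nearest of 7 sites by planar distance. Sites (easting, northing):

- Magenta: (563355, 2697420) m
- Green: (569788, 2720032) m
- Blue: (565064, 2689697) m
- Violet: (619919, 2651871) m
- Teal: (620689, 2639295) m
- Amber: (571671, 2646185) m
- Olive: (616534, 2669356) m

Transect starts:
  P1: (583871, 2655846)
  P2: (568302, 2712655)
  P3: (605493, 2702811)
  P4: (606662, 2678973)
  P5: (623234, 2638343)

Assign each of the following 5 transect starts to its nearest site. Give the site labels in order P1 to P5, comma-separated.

P1 → Amber (d²=242174921.00)
P2 → Green (d²=56628325.00)
P3 → Olive (d²=1241140706.00)
P4 → Olive (d²=189943073.00)
P5 → Teal (d²=7383329.00)

Amber, Green, Olive, Olive, Teal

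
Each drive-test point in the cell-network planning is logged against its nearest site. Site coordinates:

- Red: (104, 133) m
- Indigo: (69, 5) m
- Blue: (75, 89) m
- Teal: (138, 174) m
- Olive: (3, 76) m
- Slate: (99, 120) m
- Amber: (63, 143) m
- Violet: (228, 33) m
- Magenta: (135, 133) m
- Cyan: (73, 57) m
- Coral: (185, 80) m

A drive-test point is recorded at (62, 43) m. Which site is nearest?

Squared distances to each site:
Red: 9864.000; Indigo: 1493.000; Blue: 2285.000; Teal: 22937.000; Olive: 4570.000; Slate: 7298.000; Amber: 10001.000; Violet: 27656.000; Magenta: 13429.000; Cyan: 317.000; Coral: 16498.000.
Minimum at Cyan.

Cyan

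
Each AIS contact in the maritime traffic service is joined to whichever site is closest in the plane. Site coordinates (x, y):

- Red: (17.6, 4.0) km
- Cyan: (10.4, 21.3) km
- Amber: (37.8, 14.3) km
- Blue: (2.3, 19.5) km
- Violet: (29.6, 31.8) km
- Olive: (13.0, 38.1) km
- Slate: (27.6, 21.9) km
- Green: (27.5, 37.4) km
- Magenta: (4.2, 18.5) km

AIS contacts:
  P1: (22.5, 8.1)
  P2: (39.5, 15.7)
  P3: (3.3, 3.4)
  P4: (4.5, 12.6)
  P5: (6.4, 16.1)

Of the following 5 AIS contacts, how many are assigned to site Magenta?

P1 → Red
P2 → Amber
P3 → Red
P4 → Magenta
P5 → Magenta
2 of the 5 go to Magenta.

2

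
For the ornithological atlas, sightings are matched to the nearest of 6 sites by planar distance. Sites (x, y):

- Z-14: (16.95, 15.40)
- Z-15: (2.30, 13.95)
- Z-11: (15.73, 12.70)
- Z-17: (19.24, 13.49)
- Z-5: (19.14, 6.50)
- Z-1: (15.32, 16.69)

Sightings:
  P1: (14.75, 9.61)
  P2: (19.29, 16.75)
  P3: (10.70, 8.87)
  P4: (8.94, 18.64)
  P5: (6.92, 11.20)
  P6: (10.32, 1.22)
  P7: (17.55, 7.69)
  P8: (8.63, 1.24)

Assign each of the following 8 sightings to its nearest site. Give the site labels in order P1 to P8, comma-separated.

Z-11, Z-14, Z-11, Z-1, Z-15, Z-5, Z-5, Z-5

P1 → Z-11 (d²=10.51)
P2 → Z-14 (d²=7.30)
P3 → Z-11 (d²=39.97)
P4 → Z-1 (d²=44.51)
P5 → Z-15 (d²=28.91)
P6 → Z-5 (d²=105.67)
P7 → Z-5 (d²=3.94)
P8 → Z-5 (d²=138.13)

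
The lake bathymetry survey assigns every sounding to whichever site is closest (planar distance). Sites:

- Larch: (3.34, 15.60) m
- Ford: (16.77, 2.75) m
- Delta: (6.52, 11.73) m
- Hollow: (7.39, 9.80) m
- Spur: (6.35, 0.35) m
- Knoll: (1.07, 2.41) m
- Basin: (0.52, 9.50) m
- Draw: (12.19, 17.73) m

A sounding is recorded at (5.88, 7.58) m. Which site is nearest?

Squared distances to each site:
Larch: 70.772; Ford: 141.921; Delta: 17.632; Hollow: 7.209; Spur: 52.494; Knoll: 49.865; Basin: 32.416; Draw: 142.839.
Minimum at Hollow.

Hollow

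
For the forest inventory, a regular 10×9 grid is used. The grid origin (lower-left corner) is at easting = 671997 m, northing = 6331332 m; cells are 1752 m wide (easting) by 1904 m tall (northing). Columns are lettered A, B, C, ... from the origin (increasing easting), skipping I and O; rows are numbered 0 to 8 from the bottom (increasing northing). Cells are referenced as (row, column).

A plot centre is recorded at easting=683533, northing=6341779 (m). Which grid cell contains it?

Column index: ⌊(683533 − 671997) / 1752⌋ = ⌊6.584⌋ = 6 → column G
Row offset from origin: ⌊(6341779 − 6331332) / 1904⌋ = ⌊5.487⌋ = 5 → row 5

(5, G)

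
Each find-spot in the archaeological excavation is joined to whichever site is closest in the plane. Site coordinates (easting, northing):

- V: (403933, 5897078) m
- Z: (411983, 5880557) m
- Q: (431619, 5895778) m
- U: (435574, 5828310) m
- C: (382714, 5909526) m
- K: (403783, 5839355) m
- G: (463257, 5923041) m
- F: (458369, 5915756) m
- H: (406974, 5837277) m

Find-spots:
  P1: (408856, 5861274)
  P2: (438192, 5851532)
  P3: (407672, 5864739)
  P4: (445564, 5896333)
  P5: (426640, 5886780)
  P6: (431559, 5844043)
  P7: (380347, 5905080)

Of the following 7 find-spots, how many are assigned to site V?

0

P1 → Z
P2 → U
P3 → Z
P4 → Q
P5 → Q
P6 → U
P7 → C
0 of the 7 go to V.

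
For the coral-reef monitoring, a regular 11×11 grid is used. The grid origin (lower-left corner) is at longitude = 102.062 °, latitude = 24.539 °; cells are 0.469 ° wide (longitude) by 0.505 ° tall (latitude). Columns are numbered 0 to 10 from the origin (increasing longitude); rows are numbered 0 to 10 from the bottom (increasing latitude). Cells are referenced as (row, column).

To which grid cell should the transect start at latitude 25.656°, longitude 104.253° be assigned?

Column index: ⌊(104.253 − 102.062) / 0.469⌋ = ⌊4.672⌋ = 4
Row offset from origin: ⌊(25.656 − 24.539) / 0.505⌋ = ⌊2.212⌋ = 2 → row 2

(2, 4)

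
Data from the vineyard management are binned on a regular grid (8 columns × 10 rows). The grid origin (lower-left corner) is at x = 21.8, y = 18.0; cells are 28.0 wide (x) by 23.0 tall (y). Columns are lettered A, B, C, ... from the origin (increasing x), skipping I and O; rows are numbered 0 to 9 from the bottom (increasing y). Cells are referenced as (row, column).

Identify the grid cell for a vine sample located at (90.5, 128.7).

(4, C)

Column index: ⌊(90.5 − 21.8) / 28.0⌋ = ⌊2.454⌋ = 2 → column C
Row offset from origin: ⌊(128.7 − 18.0) / 23.0⌋ = ⌊4.813⌋ = 4 → row 4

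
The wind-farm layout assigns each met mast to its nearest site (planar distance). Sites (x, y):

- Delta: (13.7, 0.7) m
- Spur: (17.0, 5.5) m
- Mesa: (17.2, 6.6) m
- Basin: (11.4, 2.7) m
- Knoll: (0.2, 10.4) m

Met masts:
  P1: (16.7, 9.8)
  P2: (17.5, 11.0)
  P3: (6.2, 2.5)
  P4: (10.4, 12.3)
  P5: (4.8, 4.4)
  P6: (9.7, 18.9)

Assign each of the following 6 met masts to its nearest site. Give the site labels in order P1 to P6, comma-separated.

P1 → Mesa (d²=10.49)
P2 → Mesa (d²=19.45)
P3 → Basin (d²=27.08)
P4 → Mesa (d²=78.73)
P5 → Basin (d²=46.45)
P6 → Knoll (d²=162.50)

Mesa, Mesa, Basin, Mesa, Basin, Knoll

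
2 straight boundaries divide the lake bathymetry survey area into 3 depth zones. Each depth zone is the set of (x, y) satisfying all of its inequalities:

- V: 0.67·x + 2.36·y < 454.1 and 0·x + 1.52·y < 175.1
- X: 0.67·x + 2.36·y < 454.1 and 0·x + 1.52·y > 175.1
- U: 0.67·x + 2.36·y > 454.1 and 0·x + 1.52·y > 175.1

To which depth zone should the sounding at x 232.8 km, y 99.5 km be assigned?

0.67·232.8 + 2.36·99.5 = 390.796, which is < 454.1
0·232.8 + 1.52·99.5 = 151.240, which is < 175.1
This sign pattern matches V.

V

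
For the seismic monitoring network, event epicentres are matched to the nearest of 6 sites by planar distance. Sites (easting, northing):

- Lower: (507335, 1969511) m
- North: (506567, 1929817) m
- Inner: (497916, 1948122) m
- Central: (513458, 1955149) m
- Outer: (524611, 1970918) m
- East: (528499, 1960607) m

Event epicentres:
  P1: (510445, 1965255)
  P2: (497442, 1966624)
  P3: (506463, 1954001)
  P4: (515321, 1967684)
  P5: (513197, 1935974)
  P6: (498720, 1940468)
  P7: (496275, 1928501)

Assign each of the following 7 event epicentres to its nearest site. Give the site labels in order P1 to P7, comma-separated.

P1 → Lower (d²=27785636.00)
P2 → Lower (d²=106206218.00)
P3 → Central (d²=50247929.00)
P4 → Lower (d²=67114125.00)
P5 → North (d²=81865549.00)
P6 → Inner (d²=59230132.00)
P7 → North (d²=107657120.00)

Lower, Lower, Central, Lower, North, Inner, North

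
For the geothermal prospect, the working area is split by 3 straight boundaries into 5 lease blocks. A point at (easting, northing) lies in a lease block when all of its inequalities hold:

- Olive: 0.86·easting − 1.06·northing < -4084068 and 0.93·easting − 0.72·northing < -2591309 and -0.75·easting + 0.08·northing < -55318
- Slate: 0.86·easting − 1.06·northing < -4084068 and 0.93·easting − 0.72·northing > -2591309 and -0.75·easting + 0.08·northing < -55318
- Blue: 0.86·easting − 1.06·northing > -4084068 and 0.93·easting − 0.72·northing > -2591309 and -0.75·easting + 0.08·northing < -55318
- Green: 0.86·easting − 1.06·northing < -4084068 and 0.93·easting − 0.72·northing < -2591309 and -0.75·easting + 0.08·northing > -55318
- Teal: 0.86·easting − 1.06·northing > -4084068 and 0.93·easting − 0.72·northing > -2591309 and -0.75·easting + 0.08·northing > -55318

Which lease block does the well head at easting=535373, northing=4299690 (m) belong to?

Olive

0.86·535373 − 1.06·4299690 = -4097250.620, which is < -4084068
0.93·535373 − 0.72·4299690 = -2597879.910, which is < -2591309
-0.75·535373 + 0.08·4299690 = -57554.550, which is < -55318
This sign pattern matches Olive.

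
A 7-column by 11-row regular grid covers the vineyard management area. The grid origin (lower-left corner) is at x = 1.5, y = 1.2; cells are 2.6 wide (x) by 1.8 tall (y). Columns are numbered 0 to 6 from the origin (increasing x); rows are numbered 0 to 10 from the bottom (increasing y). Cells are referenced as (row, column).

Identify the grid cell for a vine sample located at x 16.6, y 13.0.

(6, 5)

Column index: ⌊(16.6 − 1.5) / 2.6⌋ = ⌊5.808⌋ = 5
Row offset from origin: ⌊(13.0 − 1.2) / 1.8⌋ = ⌊6.556⌋ = 6 → row 6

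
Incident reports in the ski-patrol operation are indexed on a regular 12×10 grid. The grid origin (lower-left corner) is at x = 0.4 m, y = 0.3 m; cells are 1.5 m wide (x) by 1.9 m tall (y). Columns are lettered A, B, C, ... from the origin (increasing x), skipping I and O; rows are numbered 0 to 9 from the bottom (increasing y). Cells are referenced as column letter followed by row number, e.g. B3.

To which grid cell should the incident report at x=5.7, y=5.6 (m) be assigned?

Column index: ⌊(5.7 − 0.4) / 1.5⌋ = ⌊3.533⌋ = 3 → column D
Row offset from origin: ⌊(5.6 − 0.3) / 1.9⌋ = ⌊2.789⌋ = 2 → row 2

D2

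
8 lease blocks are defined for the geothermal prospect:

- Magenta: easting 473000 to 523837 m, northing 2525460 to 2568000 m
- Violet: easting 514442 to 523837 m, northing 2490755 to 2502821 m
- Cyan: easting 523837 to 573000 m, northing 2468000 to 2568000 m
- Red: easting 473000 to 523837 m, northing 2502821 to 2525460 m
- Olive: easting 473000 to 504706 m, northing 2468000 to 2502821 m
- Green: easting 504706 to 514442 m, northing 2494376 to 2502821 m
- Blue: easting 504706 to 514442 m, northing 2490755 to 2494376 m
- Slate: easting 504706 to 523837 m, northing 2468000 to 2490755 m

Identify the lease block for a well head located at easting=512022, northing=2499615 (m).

The point has easting = 512022 and northing = 2499615.
Only Green satisfies 504706 ≤ easting ≤ 514442 and 2494376 ≤ northing ≤ 2502821.

Green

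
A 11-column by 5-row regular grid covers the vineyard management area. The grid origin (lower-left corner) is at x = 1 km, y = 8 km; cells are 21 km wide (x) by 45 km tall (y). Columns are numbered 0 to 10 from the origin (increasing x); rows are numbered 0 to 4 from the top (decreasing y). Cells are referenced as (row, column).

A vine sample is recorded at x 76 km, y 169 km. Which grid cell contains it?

Column index: ⌊(76 − 1) / 21⌋ = ⌊3.571⌋ = 3
Row offset from origin: ⌊(169 − 8) / 45⌋ = ⌊3.578⌋ = 3 → row 1 (counted from top)

(1, 3)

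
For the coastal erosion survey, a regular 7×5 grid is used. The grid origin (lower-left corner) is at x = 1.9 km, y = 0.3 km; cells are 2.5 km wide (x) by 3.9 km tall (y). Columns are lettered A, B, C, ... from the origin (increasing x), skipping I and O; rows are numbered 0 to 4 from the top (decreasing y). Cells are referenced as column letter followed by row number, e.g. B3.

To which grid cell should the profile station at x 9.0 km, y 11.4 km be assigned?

Column index: ⌊(9.0 − 1.9) / 2.5⌋ = ⌊2.840⌋ = 2 → column C
Row offset from origin: ⌊(11.4 − 0.3) / 3.9⌋ = ⌊2.846⌋ = 2 → row 2 (counted from top)

C2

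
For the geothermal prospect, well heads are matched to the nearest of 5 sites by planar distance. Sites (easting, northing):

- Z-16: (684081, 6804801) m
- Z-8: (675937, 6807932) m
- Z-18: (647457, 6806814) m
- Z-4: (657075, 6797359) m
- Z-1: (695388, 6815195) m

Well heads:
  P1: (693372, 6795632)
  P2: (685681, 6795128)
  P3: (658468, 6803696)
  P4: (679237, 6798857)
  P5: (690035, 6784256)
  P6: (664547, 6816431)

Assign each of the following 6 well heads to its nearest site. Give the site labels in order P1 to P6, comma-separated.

P1 → Z-16 (d²=170393242.00)
P2 → Z-16 (d²=96126929.00)
P3 → Z-4 (d²=42098018.00)
P4 → Z-16 (d²=58795472.00)
P5 → Z-16 (d²=457547141.00)
P6 → Z-8 (d²=201965101.00)

Z-16, Z-16, Z-4, Z-16, Z-16, Z-8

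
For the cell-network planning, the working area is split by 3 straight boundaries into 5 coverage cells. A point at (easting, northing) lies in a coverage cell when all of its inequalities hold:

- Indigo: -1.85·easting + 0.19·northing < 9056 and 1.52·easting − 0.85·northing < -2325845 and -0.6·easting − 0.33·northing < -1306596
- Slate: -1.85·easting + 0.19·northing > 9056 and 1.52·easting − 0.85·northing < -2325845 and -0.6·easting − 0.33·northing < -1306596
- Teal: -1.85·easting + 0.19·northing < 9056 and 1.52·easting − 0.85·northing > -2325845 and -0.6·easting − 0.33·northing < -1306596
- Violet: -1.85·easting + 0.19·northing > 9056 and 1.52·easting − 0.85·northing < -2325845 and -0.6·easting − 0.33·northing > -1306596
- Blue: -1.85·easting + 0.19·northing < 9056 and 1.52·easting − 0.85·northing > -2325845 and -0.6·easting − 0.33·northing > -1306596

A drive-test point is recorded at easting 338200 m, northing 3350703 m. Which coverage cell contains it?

-1.85·338200 + 0.19·3350703 = 10963.570, which is > 9056
1.52·338200 − 0.85·3350703 = -2334033.550, which is < -2325845
-0.6·338200 − 0.33·3350703 = -1308651.990, which is < -1306596
This sign pattern matches Slate.

Slate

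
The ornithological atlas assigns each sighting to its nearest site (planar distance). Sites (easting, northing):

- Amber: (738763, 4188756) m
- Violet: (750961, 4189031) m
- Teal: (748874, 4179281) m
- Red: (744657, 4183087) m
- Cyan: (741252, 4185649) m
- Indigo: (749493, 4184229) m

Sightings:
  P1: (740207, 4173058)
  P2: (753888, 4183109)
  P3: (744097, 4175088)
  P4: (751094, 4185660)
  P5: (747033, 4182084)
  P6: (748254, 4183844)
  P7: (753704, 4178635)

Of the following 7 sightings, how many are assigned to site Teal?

P1 → Teal
P2 → Indigo
P3 → Teal
P4 → Indigo
P5 → Red
P6 → Indigo
P7 → Teal
3 of the 7 go to Teal.

3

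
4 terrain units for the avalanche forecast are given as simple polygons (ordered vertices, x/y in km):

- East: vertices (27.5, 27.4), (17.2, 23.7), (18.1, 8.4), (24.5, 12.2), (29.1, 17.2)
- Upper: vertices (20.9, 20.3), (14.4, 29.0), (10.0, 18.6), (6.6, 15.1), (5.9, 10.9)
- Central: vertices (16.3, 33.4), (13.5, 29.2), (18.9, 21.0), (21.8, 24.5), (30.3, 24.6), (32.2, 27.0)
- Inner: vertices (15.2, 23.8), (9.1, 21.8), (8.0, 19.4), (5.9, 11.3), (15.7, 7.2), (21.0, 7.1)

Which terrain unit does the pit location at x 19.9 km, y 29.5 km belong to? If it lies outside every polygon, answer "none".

Central

Cast a ray rightward from (19.9, 29.5). For each polygon, the edges (by vertex number in listed order) whose endpoints lie on opposite sides of y = 29.5, where each meets that height, and whether that is right or left of the point:
East: no edge straddles that height → 0 crossings.
Upper: no edge straddles that height → 0 crossings.
Central: 1–2 at x≈13.70 (left), 6–1 at x≈25.99 (right) → 1 crossing.
Inner: no edge straddles that height → 0 crossings.
Only Central has an odd count, so the point is inside Central.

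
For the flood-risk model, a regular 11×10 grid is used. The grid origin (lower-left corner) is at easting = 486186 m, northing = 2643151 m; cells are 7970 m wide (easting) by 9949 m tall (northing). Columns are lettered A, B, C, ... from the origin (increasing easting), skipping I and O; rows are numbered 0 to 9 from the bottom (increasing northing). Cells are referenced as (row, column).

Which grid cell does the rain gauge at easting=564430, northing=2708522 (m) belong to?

(6, K)

Column index: ⌊(564430 − 486186) / 7970⌋ = ⌊9.817⌋ = 9 → column K
Row offset from origin: ⌊(2708522 − 2643151) / 9949⌋ = ⌊6.571⌋ = 6 → row 6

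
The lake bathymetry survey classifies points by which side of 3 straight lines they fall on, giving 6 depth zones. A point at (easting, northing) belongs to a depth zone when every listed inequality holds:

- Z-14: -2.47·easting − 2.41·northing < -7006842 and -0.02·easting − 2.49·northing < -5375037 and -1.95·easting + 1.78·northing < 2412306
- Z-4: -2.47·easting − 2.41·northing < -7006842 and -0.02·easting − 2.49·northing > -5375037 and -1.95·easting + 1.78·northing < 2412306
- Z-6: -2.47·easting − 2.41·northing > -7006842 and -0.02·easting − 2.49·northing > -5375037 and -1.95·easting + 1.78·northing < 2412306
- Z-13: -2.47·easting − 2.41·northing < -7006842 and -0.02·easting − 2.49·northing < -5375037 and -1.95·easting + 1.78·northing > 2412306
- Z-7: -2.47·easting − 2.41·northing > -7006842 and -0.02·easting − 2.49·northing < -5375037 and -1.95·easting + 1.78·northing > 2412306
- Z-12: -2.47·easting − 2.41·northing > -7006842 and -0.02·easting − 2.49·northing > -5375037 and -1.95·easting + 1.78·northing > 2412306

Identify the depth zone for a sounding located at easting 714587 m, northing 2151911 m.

Z-12

-2.47·714587 − 2.41·2151911 = -6951135.400, which is > -7006842
-0.02·714587 − 2.49·2151911 = -5372550.130, which is > -5375037
-1.95·714587 + 1.78·2151911 = 2436956.930, which is > 2412306
This sign pattern matches Z-12.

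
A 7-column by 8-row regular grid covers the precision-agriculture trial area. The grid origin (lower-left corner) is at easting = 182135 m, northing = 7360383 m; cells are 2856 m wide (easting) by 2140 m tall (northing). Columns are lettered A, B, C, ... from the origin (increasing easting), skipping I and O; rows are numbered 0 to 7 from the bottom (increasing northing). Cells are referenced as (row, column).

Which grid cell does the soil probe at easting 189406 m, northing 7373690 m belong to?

Column index: ⌊(189406 − 182135) / 2856⌋ = ⌊2.546⌋ = 2 → column C
Row offset from origin: ⌊(7373690 − 7360383) / 2140⌋ = ⌊6.218⌋ = 6 → row 6

(6, C)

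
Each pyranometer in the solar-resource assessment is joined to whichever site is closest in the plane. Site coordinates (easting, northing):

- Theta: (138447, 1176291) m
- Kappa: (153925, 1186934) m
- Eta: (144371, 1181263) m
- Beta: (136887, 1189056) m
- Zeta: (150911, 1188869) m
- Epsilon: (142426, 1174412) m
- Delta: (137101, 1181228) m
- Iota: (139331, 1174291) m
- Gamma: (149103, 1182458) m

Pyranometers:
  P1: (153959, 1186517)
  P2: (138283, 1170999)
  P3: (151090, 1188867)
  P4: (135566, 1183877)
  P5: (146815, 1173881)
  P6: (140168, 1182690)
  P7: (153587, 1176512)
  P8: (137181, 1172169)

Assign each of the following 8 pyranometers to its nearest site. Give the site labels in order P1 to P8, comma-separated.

Kappa, Iota, Zeta, Delta, Epsilon, Delta, Gamma, Iota

P1 → Kappa (d²=175045.00)
P2 → Iota (d²=11935568.00)
P3 → Zeta (d²=32045.00)
P4 → Delta (d²=9373426.00)
P5 → Epsilon (d²=19545282.00)
P6 → Delta (d²=11543933.00)
P7 → Gamma (d²=55461172.00)
P8 → Iota (d²=9125384.00)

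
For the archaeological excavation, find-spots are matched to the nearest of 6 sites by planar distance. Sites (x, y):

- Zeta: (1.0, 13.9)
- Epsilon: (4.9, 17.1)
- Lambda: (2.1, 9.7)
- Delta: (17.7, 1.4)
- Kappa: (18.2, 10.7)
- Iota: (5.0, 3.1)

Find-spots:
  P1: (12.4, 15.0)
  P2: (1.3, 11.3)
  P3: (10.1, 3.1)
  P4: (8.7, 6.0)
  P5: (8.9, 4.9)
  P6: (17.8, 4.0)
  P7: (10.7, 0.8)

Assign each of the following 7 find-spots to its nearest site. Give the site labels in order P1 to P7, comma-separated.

P1 → Kappa (d²=52.13)
P2 → Lambda (d²=3.20)
P3 → Iota (d²=26.01)
P4 → Iota (d²=22.10)
P5 → Iota (d²=18.45)
P6 → Delta (d²=6.77)
P7 → Iota (d²=37.78)

Kappa, Lambda, Iota, Iota, Iota, Delta, Iota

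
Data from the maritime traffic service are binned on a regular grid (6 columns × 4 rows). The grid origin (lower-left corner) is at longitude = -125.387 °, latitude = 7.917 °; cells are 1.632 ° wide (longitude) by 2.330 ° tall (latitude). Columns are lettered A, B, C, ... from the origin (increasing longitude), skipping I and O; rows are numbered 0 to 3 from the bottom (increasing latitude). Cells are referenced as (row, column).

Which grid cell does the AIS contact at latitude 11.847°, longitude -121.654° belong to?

(1, C)

Column index: ⌊(-121.654 − -125.387) / 1.632⌋ = ⌊2.287⌋ = 2 → column C
Row offset from origin: ⌊(11.847 − 7.917) / 2.330⌋ = ⌊1.687⌋ = 1 → row 1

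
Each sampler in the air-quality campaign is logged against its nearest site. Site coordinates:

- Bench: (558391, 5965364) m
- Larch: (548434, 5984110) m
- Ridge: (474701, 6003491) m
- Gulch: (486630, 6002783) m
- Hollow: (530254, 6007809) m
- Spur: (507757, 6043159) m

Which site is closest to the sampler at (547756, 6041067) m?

Squared distances to each site:
Bench: 5844047434.000; Larch: 3244559533.000; Ridge: 6748988801.000; Gulch: 5202052532.000; Hollow: 1412414568.000; Spur: 1604296465.000.
Minimum at Hollow.

Hollow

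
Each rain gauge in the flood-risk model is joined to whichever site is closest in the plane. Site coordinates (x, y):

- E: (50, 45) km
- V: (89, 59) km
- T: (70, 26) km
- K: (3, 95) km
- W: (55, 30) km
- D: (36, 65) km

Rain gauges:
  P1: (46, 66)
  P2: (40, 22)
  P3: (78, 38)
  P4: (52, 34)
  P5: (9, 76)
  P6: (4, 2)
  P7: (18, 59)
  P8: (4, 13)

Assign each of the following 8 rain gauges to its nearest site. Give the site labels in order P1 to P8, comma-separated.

D, W, T, W, K, W, D, W

P1 → D (d²=101.00)
P2 → W (d²=289.00)
P3 → T (d²=208.00)
P4 → W (d²=25.00)
P5 → K (d²=397.00)
P6 → W (d²=3385.00)
P7 → D (d²=360.00)
P8 → W (d²=2890.00)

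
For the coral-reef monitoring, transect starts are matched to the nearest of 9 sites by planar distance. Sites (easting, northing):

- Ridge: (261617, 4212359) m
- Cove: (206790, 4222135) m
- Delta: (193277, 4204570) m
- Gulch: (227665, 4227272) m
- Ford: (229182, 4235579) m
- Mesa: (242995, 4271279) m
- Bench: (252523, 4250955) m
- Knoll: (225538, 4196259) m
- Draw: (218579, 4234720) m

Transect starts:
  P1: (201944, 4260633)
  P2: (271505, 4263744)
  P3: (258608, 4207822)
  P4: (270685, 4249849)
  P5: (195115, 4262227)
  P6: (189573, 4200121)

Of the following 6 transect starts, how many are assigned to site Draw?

2

P1 → Draw
P2 → Bench
P3 → Ridge
P4 → Bench
P5 → Draw
P6 → Delta
2 of the 6 go to Draw.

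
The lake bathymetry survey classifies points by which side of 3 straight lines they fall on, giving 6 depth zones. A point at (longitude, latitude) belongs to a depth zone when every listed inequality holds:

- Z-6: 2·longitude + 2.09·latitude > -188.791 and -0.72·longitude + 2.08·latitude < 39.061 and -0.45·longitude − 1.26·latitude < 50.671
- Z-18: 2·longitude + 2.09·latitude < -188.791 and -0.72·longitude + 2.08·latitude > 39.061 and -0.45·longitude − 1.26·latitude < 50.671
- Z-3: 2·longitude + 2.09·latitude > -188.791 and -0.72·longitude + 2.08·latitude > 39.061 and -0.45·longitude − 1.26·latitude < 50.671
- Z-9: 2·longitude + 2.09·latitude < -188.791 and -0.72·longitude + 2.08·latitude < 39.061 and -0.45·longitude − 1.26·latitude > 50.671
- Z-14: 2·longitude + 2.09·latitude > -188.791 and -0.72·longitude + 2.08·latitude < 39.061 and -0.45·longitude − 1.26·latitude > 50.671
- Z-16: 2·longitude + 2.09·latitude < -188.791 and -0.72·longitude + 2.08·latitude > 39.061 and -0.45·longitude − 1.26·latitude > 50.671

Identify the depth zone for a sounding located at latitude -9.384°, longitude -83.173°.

2·-83.173 + 2.09·-9.384 = -185.959, which is > -188.791
-0.72·-83.173 + 2.08·-9.384 = 40.366, which is > 39.061
-0.45·-83.173 − 1.26·-9.384 = 49.252, which is < 50.671
This sign pattern matches Z-3.

Z-3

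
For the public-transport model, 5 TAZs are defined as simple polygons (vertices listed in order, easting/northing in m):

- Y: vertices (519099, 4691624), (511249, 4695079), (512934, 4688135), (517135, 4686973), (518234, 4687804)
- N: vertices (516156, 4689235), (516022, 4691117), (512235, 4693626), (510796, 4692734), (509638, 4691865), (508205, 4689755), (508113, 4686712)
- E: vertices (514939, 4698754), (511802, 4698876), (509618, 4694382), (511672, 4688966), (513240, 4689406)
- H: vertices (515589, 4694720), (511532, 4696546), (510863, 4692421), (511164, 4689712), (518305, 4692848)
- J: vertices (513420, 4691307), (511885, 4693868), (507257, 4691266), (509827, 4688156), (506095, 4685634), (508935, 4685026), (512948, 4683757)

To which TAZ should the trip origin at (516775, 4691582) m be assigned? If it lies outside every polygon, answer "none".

Y

Cast a ray rightward from (516775, 4691582). For each polygon, the edges (by vertex number in listed order) whose endpoints lie on opposite sides of northing = 4691582, where each meets that height, and whether that is right or left of the point:
Y: 2–3 at easting≈512097.6 (left), 5–1 at easting≈519089.5 (right) → 1 crossing.
N: 2–3 at easting≈515320.1 (left), 5–6 at easting≈509445.8 (left) → 0 crossings.
E: 3–4 at easting≈510679.9 (left), 5–1 at easting≈513635.5 (left) → 0 crossings.
H: 3–4 at easting≈510956.2 (left), 4–5 at easting≈515422.2 (left) → 0 crossings.
J: 1–2 at easting≈513255.2 (left), 2–3 at easting≈507819.0 (left) → 0 crossings.
Only Y has an odd count, so the point is inside Y.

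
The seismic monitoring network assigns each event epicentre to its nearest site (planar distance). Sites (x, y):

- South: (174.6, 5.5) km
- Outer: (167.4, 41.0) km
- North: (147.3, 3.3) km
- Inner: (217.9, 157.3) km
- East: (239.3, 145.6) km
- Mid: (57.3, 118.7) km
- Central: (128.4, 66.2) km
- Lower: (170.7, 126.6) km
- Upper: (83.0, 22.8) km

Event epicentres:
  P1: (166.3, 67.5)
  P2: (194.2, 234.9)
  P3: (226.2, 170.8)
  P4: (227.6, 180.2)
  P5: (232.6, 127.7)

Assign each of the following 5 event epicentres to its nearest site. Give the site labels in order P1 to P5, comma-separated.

Outer, Inner, Inner, Inner, East

P1 → Outer (d²=703.46)
P2 → Inner (d²=6583.45)
P3 → Inner (d²=251.14)
P4 → Inner (d²=618.50)
P5 → East (d²=365.30)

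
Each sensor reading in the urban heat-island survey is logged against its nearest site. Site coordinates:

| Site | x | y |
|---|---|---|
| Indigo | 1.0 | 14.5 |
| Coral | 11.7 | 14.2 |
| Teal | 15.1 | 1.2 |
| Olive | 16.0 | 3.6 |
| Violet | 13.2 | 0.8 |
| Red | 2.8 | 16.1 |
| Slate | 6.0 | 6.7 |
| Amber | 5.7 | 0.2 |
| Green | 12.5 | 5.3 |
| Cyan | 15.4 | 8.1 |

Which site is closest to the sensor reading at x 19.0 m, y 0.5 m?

Squared distances to each site:
Indigo: 520.000; Coral: 240.980; Teal: 15.700; Olive: 18.610; Violet: 33.730; Red: 505.800; Slate: 207.440; Amber: 176.980; Green: 65.290; Cyan: 70.720.
Minimum at Teal.

Teal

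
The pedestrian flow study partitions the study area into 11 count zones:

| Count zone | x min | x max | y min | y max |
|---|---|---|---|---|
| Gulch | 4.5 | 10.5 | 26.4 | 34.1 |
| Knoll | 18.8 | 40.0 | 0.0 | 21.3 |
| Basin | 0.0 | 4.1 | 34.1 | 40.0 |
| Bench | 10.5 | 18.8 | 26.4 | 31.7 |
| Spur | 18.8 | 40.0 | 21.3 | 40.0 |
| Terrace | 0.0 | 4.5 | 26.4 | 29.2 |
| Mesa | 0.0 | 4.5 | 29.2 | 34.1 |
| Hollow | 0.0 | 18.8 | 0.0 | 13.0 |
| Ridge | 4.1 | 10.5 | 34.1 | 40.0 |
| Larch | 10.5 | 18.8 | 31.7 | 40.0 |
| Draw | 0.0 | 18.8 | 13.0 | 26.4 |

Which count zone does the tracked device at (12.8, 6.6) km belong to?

The point has x = 12.8 and y = 6.6.
Only Hollow satisfies 0.0 ≤ x ≤ 18.8 and 0.0 ≤ y ≤ 13.0.

Hollow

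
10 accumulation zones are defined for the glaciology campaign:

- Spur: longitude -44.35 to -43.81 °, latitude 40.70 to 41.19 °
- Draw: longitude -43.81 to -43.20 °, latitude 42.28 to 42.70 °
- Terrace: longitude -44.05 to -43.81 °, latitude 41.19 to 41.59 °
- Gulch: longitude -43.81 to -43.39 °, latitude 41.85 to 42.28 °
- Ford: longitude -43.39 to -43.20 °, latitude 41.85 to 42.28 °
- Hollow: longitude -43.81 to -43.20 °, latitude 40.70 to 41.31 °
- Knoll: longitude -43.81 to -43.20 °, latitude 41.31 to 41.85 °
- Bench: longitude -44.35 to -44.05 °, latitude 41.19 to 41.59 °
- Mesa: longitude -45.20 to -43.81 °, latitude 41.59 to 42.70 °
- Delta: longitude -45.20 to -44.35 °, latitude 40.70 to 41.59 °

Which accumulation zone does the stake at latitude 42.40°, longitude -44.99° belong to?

Mesa

The point has longitude = -44.99 and latitude = 42.40.
Only Mesa satisfies -45.20 ≤ longitude ≤ -43.81 and 41.59 ≤ latitude ≤ 42.70.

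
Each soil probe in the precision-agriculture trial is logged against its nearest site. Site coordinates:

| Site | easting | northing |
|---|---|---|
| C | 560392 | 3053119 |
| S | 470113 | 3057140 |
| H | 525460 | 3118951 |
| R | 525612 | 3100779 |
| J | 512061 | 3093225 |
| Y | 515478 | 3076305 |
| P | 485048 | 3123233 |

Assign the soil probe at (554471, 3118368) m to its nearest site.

H

Squared distances to each site:
C: 4292490242.000; S: 10865140148.000; H: 841978010.000; R: 1142214802.000; J: 2430778549.000; Y: 3289750018.000; P: 4843221154.000.
Minimum at H.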